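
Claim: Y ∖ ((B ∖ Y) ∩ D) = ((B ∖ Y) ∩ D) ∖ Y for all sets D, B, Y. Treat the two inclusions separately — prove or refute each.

(⟹) This inclusion fails. Take D = ∅, B = ∅, Y = {1}; then 1 ∈ Y ∖ ((B ∖ Y) ∩ D) but 1 ∉ ((B ∖ Y) ∩ D) ∖ Y.

(⟸) This inclusion fails. Take D = {1}, B = {1}, Y = ∅; then 1 ∈ ((B ∖ Y) ∩ D) ∖ Y but 1 ∉ Y ∖ ((B ∖ Y) ∩ D).

Neither inclusion holds.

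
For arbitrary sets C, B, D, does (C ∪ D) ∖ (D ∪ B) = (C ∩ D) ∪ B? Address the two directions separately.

(⟹) This inclusion fails. Take C = {1}, B = ∅, D = ∅; then 1 ∈ (C ∪ D) ∖ (D ∪ B) but 1 ∉ (C ∩ D) ∪ B.

(⟸) This inclusion fails. Take C = ∅, B = {1}, D = ∅; then 1 ∈ (C ∩ D) ∪ B but 1 ∉ (C ∪ D) ∖ (D ∪ B).

Neither inclusion holds.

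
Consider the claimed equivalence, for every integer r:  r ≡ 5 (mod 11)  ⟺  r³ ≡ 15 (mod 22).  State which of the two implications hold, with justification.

Converse. The residues r modulo 22 with r³ ≡ 15 (mod 22) are exactly {5}, and each is ≡ 5 (mod 11).

Forward direction. This fails: take r = 16. Then 16 ≡ 5 (mod 11), but 16³ = 4096 ≡ 4 (mod 22), not 15.

Only the converse holds.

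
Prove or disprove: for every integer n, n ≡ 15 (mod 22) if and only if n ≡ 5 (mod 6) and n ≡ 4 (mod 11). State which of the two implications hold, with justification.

Only the converse holds.

(⇒) This fails: n = 37 gives 37 ≡ 15 (mod 22) but 37 ≡ 1 (mod 6), so the conjunction on the right does not hold.

(⇐) Conversely, if n ≡ 5 (mod 6) and n ≡ 4 (mod 11), then by the Chinese remainder theorem n ≡ 59 (mod 66). Since 59 ≡ 15 (mod 22) and 22 ∣ 66, we get n ≡ 15 (mod 22).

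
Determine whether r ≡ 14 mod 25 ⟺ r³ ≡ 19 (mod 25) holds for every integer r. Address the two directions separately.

The biconditional holds.

(⇐) Suppose r³ ≡ 19 (mod 25). The only residue r in {0, …, 24} with r³ ≡ 19 (mod 25) is r = 14, so r ≡ 14 (mod 25).

(⇒) Suppose r ≡ 14 mod 25. Write r = 25j + 14. Then (25j + 14)³ = 15625j³ + 26250j² + 14700j + 2744 = 25(625j³ + 1050j² + 588j + 109) + 19, so r³ ≡ 19 (mod 25).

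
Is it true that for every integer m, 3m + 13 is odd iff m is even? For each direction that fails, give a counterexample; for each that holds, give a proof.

The biconditional holds.

[⇒] Suppose 3m + 13 is odd. Since 3 is odd, 3m and m have the same parity, so 3m + 13 ≡ m + 13 (mod 2). As 13 is odd, 3m + 13 is odd exactly when m is even. Thus m is even.

[⇐] Conversely, suppose m is even; write m = 2j. Then 3m + 13 = 3·(2j) + 13 = 2·3j + 13, which is odd.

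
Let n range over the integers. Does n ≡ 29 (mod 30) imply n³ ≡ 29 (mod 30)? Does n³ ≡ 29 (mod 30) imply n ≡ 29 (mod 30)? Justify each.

Both implications hold.

Converse. Suppose n³ ≡ 29 (mod 30). The only residue r in {0, …, 29} with r³ ≡ 29 (mod 30) is r = 29, so n ≡ 29 (mod 30).

Forward direction. Suppose n ≡ 29 (mod 30). Write n = 30j + 29. Then (30j + 29)³ = 27000j³ + 78300j² + 75690j + 24389 = 30(900j³ + 2610j² + 2523j + 812) + 29, so n³ ≡ 29 (mod 30).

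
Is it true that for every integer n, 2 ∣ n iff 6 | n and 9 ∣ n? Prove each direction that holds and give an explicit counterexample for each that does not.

(⟹) This fails: take n = 2. Certainly 2 ∣ 2, but 6 ∤ 2.

(⟸) Suppose 6 ∣ n and 9 ∣ n. Any common multiple of 6 and 9 is a multiple of their lcm; here lcm(6, 9) = 6·9/gcd(6, 9) = 54/3 = 18, so 18 ∣ n. Since 2 ∣ 18, it follows that 2 ∣ n.

(⇒) fails; (⇐) holds.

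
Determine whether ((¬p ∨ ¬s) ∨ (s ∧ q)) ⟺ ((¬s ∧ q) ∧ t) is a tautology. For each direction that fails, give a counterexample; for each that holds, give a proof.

The forward direction fails; the converse holds.

(⟹) This fails. Under q = F, s = F, t = F, p = F, the left side is true but the right side is false.

(⟸) Assume the antecedent. If q is true, (¬p ∨ ¬s) ∨ (s ∧ q) reduces to true regardless of the other variables. If q is false, the antecedent cannot hold. Either way (¬p ∨ ¬s) ∨ (s ∧ q) holds.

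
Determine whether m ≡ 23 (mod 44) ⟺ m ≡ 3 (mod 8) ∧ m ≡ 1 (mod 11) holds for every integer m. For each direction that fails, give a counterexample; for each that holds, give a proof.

[⇒] This fails: m = 23 gives 23 ≡ 23 (mod 44) but 23 ≡ 7 (mod 8), so the conjunction on the right does not hold.

[⇐] Conversely, if m ≡ 3 (mod 8) and m ≡ 1 (mod 11), then by the Chinese remainder theorem m ≡ 67 (mod 88). Since 67 ≡ 23 (mod 44) and 44 ∣ 88, we get m ≡ 23 (mod 44).

(⇒) fails; (⇐) holds.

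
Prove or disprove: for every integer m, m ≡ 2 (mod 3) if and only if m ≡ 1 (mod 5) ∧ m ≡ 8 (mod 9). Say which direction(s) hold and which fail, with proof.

(⟸) If m ≡ 1 (mod 5) and m ≡ 8 (mod 9), then by the Chinese remainder theorem m ≡ 26 (mod 45). Since 26 ≡ 2 (mod 3) and 3 ∣ 45, we get m ≡ 2 (mod 3).

(⟹) This fails: m = 32 gives 32 ≡ 2 (mod 3) but 32 ≡ 2 (mod 5), so the conjunction on the right does not hold.

Only the reverse direction holds.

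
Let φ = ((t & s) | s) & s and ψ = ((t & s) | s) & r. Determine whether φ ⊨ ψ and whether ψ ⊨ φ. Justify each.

Not equivalent: only (⇐) holds.

Forward direction. This fails. Under t = F, r = F, s = T, the left side is true but the right side is false.

Converse. Assume the antecedent. If t is true, the antecedent forces (t = T, r = T, s = T), and ((t & s) | s) & s holds there. If t is false, the antecedent forces (t = F, r = T, s = T), and ((t & s) | s) & s holds there. Either way ((t & s) | s) & s holds.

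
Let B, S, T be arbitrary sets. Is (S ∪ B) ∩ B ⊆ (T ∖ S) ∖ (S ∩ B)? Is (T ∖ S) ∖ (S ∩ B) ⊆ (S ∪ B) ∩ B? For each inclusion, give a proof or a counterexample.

(⟹) This inclusion fails. Take B = {1}, S = ∅, T = ∅; then 1 ∈ (S ∪ B) ∩ B but 1 ∉ (T ∖ S) ∖ (S ∩ B).

(⟸) This inclusion fails. Take B = ∅, S = ∅, T = {1}; then 1 ∈ (T ∖ S) ∖ (S ∩ B) but 1 ∉ (S ∪ B) ∩ B.

(⊆) fails and (⊇) fails.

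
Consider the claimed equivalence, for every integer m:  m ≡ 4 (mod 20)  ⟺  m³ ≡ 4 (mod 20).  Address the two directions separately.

(→) Suppose m ≡ 4 (mod 20). Write m = 20j + 4. Then (20j + 4)³ = 8000j³ + 4800j² + 960j + 64 = 20(400j³ + 240j² + 48j + 3) + 4, so m³ ≡ 4 (mod 20).

(←) This fails: take m = 14. Then 14³ = 2744 ≡ 4 (mod 20), yet 14 ≡ 14 (mod 20), not 4.

The forward direction holds; the converse fails.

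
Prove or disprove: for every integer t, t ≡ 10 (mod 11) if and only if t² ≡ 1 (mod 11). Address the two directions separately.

Forward direction. Suppose t ≡ 10 (mod 11). Write t = 11j + 10. Then (11j + 10)² = 121j² + 220j + 100 = 11(11j² + 20j + 9) + 1, so t² ≡ 1 (mod 11).

Converse. This fails: take t = 1. Then 1² = 1 ≡ 1 (mod 11), yet 1 ≡ 1 (mod 11), not 10.

Only the forward direction holds.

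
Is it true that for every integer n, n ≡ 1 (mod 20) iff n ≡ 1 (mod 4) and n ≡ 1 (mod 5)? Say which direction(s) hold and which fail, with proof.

(⟸) If n ≡ 1 (mod 4) and n ≡ 1 (mod 5), then by the Chinese remainder theorem n ≡ 1 (mod 20). This is exactly n ≡ 1 (mod 20).

(⟹) Suppose n ≡ 1 (mod 20); write n = 20j + 1. Since 4 ∣ 20, reducing mod 4 gives n ≡ 1 (mod 4); since 5 ∣ 20, reducing mod 5 gives n ≡ 1 (mod 5).

Both directions hold.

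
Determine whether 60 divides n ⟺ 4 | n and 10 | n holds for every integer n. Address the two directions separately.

Only the forward direction holds.

Forward direction. If 60 ∣ n, write n = 60q. Since 60 = 15·4, n = 4·(15q), so 4 ∣ n; and since 60 = 6·10, n = 10·(6q), so 10 ∣ n.

Converse. This fails: take n = 20. Both 4 ∣ 20 and 10 ∣ 20, yet 20 is not a multiple of 60 (since 20 = 0·60 + 20), so 60 ∤ 20.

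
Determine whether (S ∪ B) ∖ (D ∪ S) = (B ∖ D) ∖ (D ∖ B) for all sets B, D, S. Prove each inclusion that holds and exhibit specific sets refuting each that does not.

The sets are not equal: only the forward inclusion holds.

(⊆) Let x ∈ (S ∪ B) ∖ (D ∪ S). Then x ∈ B and x ∉ D, S, from which x ∈ (B ∖ D) ∖ (D ∖ B).

(⊇) This inclusion fails. Take B = {1}, D = ∅, S = {1}; then 1 ∈ (B ∖ D) ∖ (D ∖ B) but 1 ∉ (S ∪ B) ∖ (D ∪ S).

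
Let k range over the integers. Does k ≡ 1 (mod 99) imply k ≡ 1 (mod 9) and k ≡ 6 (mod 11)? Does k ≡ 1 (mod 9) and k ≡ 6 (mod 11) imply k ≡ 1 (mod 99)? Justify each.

[⇒] This fails: k = 1 gives 1 ≡ 1 (mod 99) but 1 ≡ 1 (mod 11), so the conjunction on the right does not hold.

[⇐] This fails: k = 28 satisfies both congruences on the right (28 ≡ 1 mod 9 and 28 ≡ 6 mod 11) yet 28 ≡ 28 (mod 99), not 1.

Neither direction holds.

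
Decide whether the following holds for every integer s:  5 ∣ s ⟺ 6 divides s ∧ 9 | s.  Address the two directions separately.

(→) This fails: take s = 5. Certainly 5 ∣ 5, but 6 ∤ 5.

(←) This fails: take s = 18. Both 6 ∣ 18 and 9 ∣ 18, yet 18 is not a multiple of 5 (since 18 = 3·5 + 3), so 5 ∤ 18.

Neither direction holds.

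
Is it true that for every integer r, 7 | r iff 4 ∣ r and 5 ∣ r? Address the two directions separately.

(⇒) This fails: take r = 7. Certainly 7 ∣ 7, but 4 ∤ 7.

(⇐) This fails: take r = 20. Both 4 ∣ 20 and 5 ∣ 20, yet 20 is not a multiple of 7 (since 20 = 2·7 + 6), so 7 ∤ 20.

Neither direction holds.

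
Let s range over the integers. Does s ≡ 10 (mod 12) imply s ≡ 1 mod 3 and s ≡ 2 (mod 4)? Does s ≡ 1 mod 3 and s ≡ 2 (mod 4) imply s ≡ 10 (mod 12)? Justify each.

Both directions hold.

(→) Suppose s ≡ 10 (mod 12); write s = 12j + 10. Since 3 ∣ 12, reducing mod 3 gives s ≡ 10 ≡ 1 (mod 3); since 4 ∣ 12, reducing mod 4 gives s ≡ 10 ≡ 2 (mod 4).

(←) Conversely, if s ≡ 1 (mod 3) and s ≡ 2 (mod 4), then by the Chinese remainder theorem s ≡ 10 (mod 12). This is exactly s ≡ 10 (mod 12).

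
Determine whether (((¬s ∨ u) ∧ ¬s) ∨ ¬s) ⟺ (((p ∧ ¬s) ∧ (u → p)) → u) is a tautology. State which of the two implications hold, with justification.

(⇒) This fails. Under s = F, u = F, p = T, the left side is true but the right side is false.

(⇐) This fails. Under s = T, u = F, p = F, the left side is false but the right side is true.

Neither direction holds.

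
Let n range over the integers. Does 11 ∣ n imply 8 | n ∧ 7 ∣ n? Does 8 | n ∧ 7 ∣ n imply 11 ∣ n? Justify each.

(⇒) fails and (⇐) fails.

(⟹) This fails: take n = 11. Certainly 11 ∣ 11, but 8 ∤ 11.

(⟸) This fails: take n = 56. Both 8 ∣ 56 and 7 ∣ 56, yet 56 is not a multiple of 11 (since 56 = 5·11 + 1), so 11 ∤ 56.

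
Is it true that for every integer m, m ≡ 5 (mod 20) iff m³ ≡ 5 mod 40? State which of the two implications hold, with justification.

Not equivalent: only (⇐) holds.

(⇒) This fails: take m = 25. Then 25 ≡ 5 (mod 20), but 25³ = 15625 ≡ 25 (mod 40), not 5.

(⇐) Conversely, the residues r modulo 40 with r³ ≡ 5 (mod 40) are exactly {5}, and each is ≡ 5 (mod 20).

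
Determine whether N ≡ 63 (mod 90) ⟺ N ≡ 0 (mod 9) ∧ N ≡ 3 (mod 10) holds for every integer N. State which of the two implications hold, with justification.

(→) Suppose N ≡ 63 (mod 90); write N = 90j + 63. Since 9 ∣ 90, reducing mod 9 gives N ≡ 63 ≡ 0 (mod 9); since 10 ∣ 90, reducing mod 10 gives N ≡ 63 ≡ 3 (mod 10).

(←) Conversely, if N ≡ 0 (mod 9) and N ≡ 3 (mod 10), then by the Chinese remainder theorem N ≡ 63 (mod 90). This is exactly N ≡ 63 (mod 90).

Both directions hold; the statement is true.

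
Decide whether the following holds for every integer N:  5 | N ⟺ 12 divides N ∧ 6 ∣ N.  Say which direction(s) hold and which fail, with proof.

[⇒] This fails: take N = 5. Certainly 5 ∣ 5, but 12 ∤ 5.

[⇐] This fails: take N = 12. Both 12 ∣ 12 and 6 ∣ 12, yet 12 is not a multiple of 5 (since 12 = 2·5 + 2), so 5 ∤ 12.

Neither implication holds.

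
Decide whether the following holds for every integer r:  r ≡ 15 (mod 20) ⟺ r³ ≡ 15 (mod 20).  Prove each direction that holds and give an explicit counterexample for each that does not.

[⇒] Suppose r ≡ 15 (mod 20). Write r = 20j + 15. Then (20j + 15)³ = 8000j³ + 18000j² + 13500j + 3375 = 20(400j³ + 900j² + 675j + 168) + 15, so r³ ≡ 15 (mod 20).

[⇐] Conversely, suppose r³ ≡ 15 (mod 20). The only residue r in {0, …, 19} with r³ ≡ 15 (mod 20) is r = 15, so r ≡ 15 (mod 20).

Both directions hold.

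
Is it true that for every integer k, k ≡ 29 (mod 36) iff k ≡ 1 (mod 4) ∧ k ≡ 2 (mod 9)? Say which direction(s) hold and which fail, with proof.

Converse. If k ≡ 1 (mod 4) and k ≡ 2 (mod 9), then by the Chinese remainder theorem k ≡ 29 (mod 36). This is exactly k ≡ 29 (mod 36).

Forward direction. Suppose k ≡ 29 (mod 36); write k = 36j + 29. Since 4 ∣ 36, reducing mod 4 gives k ≡ 29 ≡ 1 (mod 4); since 9 ∣ 36, reducing mod 9 gives k ≡ 29 ≡ 2 (mod 9).

Both directions hold; the statement is true.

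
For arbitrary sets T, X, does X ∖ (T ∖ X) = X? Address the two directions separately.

The two sets are equal.

(⟹) Let x ∈ X ∖ (T ∖ X). Then either x ∈ X and x ∉ T; or x ∈ T ∩ X. In each case x ∈ X, so X ∖ (T ∖ X) ⊆ X.

(⟸) Let x ∈ X. Then either x ∈ X and x ∉ T; or x ∈ T ∩ X. In each case x ∈ X ∖ (T ∖ X), so X ⊆ X ∖ (T ∖ X).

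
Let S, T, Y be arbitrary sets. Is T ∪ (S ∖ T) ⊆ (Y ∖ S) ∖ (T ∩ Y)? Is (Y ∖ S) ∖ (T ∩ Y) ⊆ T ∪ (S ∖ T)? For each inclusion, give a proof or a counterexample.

(⟹) This inclusion fails. Take S = {1}, T = ∅, Y = ∅; then 1 ∈ T ∪ (S ∖ T) but 1 ∉ (Y ∖ S) ∖ (T ∩ Y).

(⟸) This inclusion fails. Take S = ∅, T = ∅, Y = {1}; then 1 ∈ (Y ∖ S) ∖ (T ∩ Y) but 1 ∉ T ∪ (S ∖ T).

Both inclusions fail.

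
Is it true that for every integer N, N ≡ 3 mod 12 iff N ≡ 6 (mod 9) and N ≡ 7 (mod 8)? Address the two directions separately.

(⟹) This fails: N = 3 gives 3 ≡ 3 (mod 12) but 3 ≡ 3 (mod 9), so the conjunction on the right does not hold.

(⟸) Conversely, if N ≡ 6 (mod 9) and N ≡ 7 (mod 8), then by the Chinese remainder theorem N ≡ 15 (mod 72). Since 15 ≡ 3 (mod 12) and 12 ∣ 72, we get N ≡ 3 (mod 12).

Only the converse holds.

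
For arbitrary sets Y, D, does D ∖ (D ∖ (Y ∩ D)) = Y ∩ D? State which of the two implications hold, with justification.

(⟹) Let x ∈ D ∖ (D ∖ (Y ∩ D)). Then x ∈ Y ∩ D, from which x ∈ Y ∩ D.

(⟸) Let x ∈ Y ∩ D. Then x ∈ Y ∩ D, from which x ∈ D ∖ (D ∖ (Y ∩ D)).

The two sets are equal.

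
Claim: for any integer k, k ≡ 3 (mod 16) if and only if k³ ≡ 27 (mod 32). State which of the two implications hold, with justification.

Only the converse holds.

(⇒) This fails: take k = 19. Then 19 ≡ 3 (mod 16), but 19³ = 6859 ≡ 11 (mod 32), not 27.

(⇐) Conversely, the residues r modulo 32 with r³ ≡ 27 (mod 32) are exactly {3}, and each is ≡ 3 (mod 16).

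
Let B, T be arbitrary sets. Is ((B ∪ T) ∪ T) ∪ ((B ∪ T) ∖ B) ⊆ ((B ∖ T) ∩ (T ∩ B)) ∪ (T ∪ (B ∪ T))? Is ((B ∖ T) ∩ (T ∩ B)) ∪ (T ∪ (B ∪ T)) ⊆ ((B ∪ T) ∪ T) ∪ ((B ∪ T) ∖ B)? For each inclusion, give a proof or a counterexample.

Reverse inclusion. Let x ∈ ((B ∖ T) ∩ (T ∩ B)) ∪ (T ∪ (B ∪ T)). Then either x ∈ B and x ∉ T; or x ∈ T and x ∉ B; or x ∈ B ∩ T. In each case x ∈ ((B ∪ T) ∪ T) ∪ ((B ∪ T) ∖ B), so ((B ∖ T) ∩ (T ∩ B)) ∪ (T ∪ (B ∪ T)) ⊆ ((B ∪ T) ∪ T) ∪ ((B ∪ T) ∖ B).

Forward inclusion. Let x ∈ ((B ∪ T) ∪ T) ∪ ((B ∪ T) ∖ B). Then either x ∈ B and x ∉ T; or x ∈ T and x ∉ B; or x ∈ B ∩ T. In each case x ∈ ((B ∖ T) ∩ (T ∩ B)) ∪ (T ∪ (B ∪ T)), so ((B ∪ T) ∪ T) ∪ ((B ∪ T) ∖ B) ⊆ ((B ∖ T) ∩ (T ∩ B)) ∪ (T ∪ (B ∪ T)).

The two sets are equal.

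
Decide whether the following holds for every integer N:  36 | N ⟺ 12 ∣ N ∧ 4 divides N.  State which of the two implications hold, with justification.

Only the forward direction holds.

(→) If 36 ∣ N, write N = 36q. Since 36 = 3·12, N = 12·(3q), so 12 ∣ N; and since 36 = 9·4, N = 4·(9q), so 4 ∣ N.

(←) This fails: take N = 12. Both 12 ∣ 12 and 4 ∣ 12, yet 12 is not a multiple of 36 (since 12 = 0·36 + 12), so 36 ∤ 12.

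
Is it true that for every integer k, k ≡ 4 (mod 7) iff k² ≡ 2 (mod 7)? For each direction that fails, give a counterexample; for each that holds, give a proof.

The forward direction holds; the converse fails.

(⟹) Suppose k ≡ 4 (mod 7). Write k = 7j + 4. Then (7j + 4)² = 49j² + 56j + 16 = 7(7j² + 8j + 2) + 2, so k² ≡ 2 (mod 7).

(⟸) This fails: take k = 3. Then 3² = 9 ≡ 2 (mod 7), yet 3 ≡ 3 (mod 7), not 4.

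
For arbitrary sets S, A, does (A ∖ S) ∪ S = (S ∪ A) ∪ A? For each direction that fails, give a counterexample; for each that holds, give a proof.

(⊆) Let x ∈ (A ∖ S) ∪ S. Then either x ∈ S and x ∉ A; or x ∈ A and x ∉ S; or x ∈ S ∩ A. In each case x ∈ (S ∪ A) ∪ A, so (A ∖ S) ∪ S ⊆ (S ∪ A) ∪ A.

(⊇) Let x ∈ (S ∪ A) ∪ A. Then either x ∈ S and x ∉ A; or x ∈ A and x ∉ S; or x ∈ S ∩ A. In each case x ∈ (A ∖ S) ∪ S, so (S ∪ A) ∪ A ⊆ (A ∖ S) ∪ S.

Both inclusions hold; the sets are equal.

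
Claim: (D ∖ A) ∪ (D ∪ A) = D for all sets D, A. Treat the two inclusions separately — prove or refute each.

Forward inclusion. This inclusion fails. Take D = ∅, A = {1}; then 1 ∈ (D ∖ A) ∪ (D ∪ A) but 1 ∉ D.

Reverse inclusion. Let x ∈ D. Then either x ∈ D and x ∉ A; or x ∈ D ∩ A. In each case x ∈ (D ∖ A) ∪ (D ∪ A), so D ⊆ (D ∖ A) ∪ (D ∪ A).

(⊆) fails; (⊇) holds.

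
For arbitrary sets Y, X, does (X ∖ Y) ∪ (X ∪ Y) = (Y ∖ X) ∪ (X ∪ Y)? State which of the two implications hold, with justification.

(⊆) Let x ∈ (X ∖ Y) ∪ (X ∪ Y). Then either x ∈ Y and x ∉ X; or x ∈ X and x ∉ Y; or x ∈ Y ∩ X. In each case x ∈ (Y ∖ X) ∪ (X ∪ Y), so (X ∖ Y) ∪ (X ∪ Y) ⊆ (Y ∖ X) ∪ (X ∪ Y).

(⊇) Let x ∈ (Y ∖ X) ∪ (X ∪ Y). Then either x ∈ Y and x ∉ X; or x ∈ X and x ∉ Y; or x ∈ Y ∩ X. In each case x ∈ (X ∖ Y) ∪ (X ∪ Y), so (Y ∖ X) ∪ (X ∪ Y) ⊆ (X ∖ Y) ∪ (X ∪ Y).

The two sets are equal.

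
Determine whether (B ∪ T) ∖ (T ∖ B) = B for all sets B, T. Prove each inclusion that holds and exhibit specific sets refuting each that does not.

The two sets are equal.

Forward inclusion. Let x ∈ (B ∪ T) ∖ (T ∖ B). Then either x ∈ B and x ∉ T; or x ∈ B ∩ T. In each case x ∈ B, so (B ∪ T) ∖ (T ∖ B) ⊆ B.

Reverse inclusion. Let x ∈ B. Then either x ∈ B and x ∉ T; or x ∈ B ∩ T. In each case x ∈ (B ∪ T) ∖ (T ∖ B), so B ⊆ (B ∪ T) ∖ (T ∖ B).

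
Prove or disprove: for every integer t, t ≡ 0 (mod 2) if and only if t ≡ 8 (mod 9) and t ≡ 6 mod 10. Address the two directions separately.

[⇐] If t ≡ 8 (mod 9) and t ≡ 6 (mod 10), then by the Chinese remainder theorem t ≡ 26 (mod 90). Since 26 ≡ 0 (mod 2) and 2 ∣ 90, we get t ≡ 0 (mod 2).

[⇒] This fails: t = 0 gives 0 ≡ 0 (mod 2) but 0 ≡ 0 (mod 9), so the conjunction on the right does not hold.

The forward direction fails; the converse holds.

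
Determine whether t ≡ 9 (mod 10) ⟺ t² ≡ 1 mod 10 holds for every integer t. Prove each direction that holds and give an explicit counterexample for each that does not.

Only the forward implication holds.

(⟹) Suppose t ≡ 9 (mod 10). Write t = 10j + 9. Then (10j + 9)² = 100j² + 180j + 81 = 10(10j² + 18j + 8) + 1, so t² ≡ 1 (mod 10).

(⟸) This fails: take t = 1. Then 1² = 1 ≡ 1 (mod 10), yet 1 ≡ 1 (mod 10), not 9.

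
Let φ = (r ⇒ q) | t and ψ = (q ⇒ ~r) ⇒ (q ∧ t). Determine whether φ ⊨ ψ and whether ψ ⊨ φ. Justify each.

(⟸) Assume the antecedent. If r is true, the antecedent forces (r = T, t = F, q = T) or (r = T, t = T, q = T), and (r ⇒ q) | t holds there. If r is false, (r ⇒ q) | t reduces to true regardless of the other variables. Either way (r ⇒ q) | t holds.

(⟹) This fails. Under r = F, t = F, q = F, the left side is true but the right side is false.

(⇒) fails; (⇐) holds.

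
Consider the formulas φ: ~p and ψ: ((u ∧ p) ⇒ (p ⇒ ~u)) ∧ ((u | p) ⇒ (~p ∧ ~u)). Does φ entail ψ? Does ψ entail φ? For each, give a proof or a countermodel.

Only the converse holds.

(⟹) This fails. Under p = F, u = T, the left side is true but the right side is false.

(⟸) Assume the antecedent. If p is true, the antecedent cannot hold. If p is false, ~p reduces to true regardless of the other variables. Either way ~p holds.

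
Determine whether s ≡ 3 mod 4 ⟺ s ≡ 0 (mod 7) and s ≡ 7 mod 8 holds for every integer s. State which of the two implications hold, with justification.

Only the converse holds.

(→) This fails: s = 3 gives 3 ≡ 3 (mod 4) but 3 ≡ 3 (mod 7), so the conjunction on the right does not hold.

(←) Conversely, if s ≡ 0 (mod 7) and s ≡ 7 (mod 8), then by the Chinese remainder theorem s ≡ 7 (mod 56). Since 7 ≡ 3 (mod 4) and 4 ∣ 56, we get s ≡ 3 (mod 4).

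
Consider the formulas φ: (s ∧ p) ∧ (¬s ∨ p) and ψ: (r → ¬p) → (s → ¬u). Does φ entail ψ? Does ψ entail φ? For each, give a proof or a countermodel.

(⇒) fails and (⇐) fails.

(→) This fails. Under p = T, u = T, s = T, r = F, the left side is true but the right side is false.

(←) This fails. Under p = F, u = F, s = F, r = F, the left side is false but the right side is true.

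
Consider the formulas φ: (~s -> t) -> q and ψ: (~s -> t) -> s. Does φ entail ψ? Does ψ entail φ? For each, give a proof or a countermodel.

(⇒) This fails. Under t = T, s = F, q = T, the left side is true but the right side is false.

(⇐) This fails. Under t = F, s = T, q = F, the left side is false but the right side is true.

Neither implication holds.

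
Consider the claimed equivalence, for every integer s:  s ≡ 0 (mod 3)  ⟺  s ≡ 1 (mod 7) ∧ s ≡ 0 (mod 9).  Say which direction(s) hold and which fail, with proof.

Not equivalent: only (⇐) holds.

(⇒) This fails: s = 0 gives 0 ≡ 0 (mod 3) but 0 ≡ 0 (mod 7), so the conjunction on the right does not hold.

(⇐) Conversely, if s ≡ 1 (mod 7) and s ≡ 0 (mod 9), then by the Chinese remainder theorem s ≡ 36 (mod 63). Since 36 ≡ 0 (mod 3) and 3 ∣ 63, we get s ≡ 0 (mod 3).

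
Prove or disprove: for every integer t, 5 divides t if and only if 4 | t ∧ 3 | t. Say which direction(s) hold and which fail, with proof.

Both directions fail.

(⇒) This fails: take t = 5. Certainly 5 ∣ 5, but 4 ∤ 5.

(⇐) This fails: take t = 12. Both 4 ∣ 12 and 3 ∣ 12, yet 12 is not a multiple of 5 (since 12 = 2·5 + 2), so 5 ∤ 12.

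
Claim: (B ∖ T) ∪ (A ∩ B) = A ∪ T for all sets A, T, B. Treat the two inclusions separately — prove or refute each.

Forward inclusion. This inclusion fails. Take A = ∅, T = ∅, B = {1}; then 1 ∈ (B ∖ T) ∪ (A ∩ B) but 1 ∉ A ∪ T.

Reverse inclusion. This inclusion fails. Take A = {1}, T = ∅, B = ∅; then 1 ∈ A ∪ T but 1 ∉ (B ∖ T) ∪ (A ∩ B).

(⊆) fails and (⊇) fails.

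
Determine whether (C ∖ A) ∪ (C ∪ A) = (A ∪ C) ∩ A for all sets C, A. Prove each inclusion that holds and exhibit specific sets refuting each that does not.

Only the reverse inclusion holds.

Reverse inclusion. Let x ∈ (A ∪ C) ∩ A. Then either x ∈ A and x ∉ C; or x ∈ C ∩ A. In each case x ∈ (C ∖ A) ∪ (C ∪ A), so (A ∪ C) ∩ A ⊆ (C ∖ A) ∪ (C ∪ A).

Forward inclusion. This inclusion fails. Take C = {1}, A = ∅; then 1 ∈ (C ∖ A) ∪ (C ∪ A) but 1 ∉ (A ∪ C) ∩ A.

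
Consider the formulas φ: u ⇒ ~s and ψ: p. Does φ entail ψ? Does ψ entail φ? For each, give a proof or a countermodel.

Forward direction. This fails. Under u = F, p = F, s = F, the left side is true but the right side is false.

Converse. This fails. Under u = T, p = T, s = T, the left side is false but the right side is true.

Neither implication holds.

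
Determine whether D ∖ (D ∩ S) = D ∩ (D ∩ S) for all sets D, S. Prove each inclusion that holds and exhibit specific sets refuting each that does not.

(⊆) This inclusion fails. Take D = {1}, S = ∅; then 1 ∈ D ∖ (D ∩ S) but 1 ∉ D ∩ (D ∩ S).

(⊇) This inclusion fails. Take D = {1}, S = {1}; then 1 ∈ D ∩ (D ∩ S) but 1 ∉ D ∖ (D ∩ S).

(⊆) fails and (⊇) fails.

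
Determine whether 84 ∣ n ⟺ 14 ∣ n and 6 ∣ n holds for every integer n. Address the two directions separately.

Not equivalent: only (⇒) holds.

(⟹) If 84 ∣ n, write n = 84q. Since 84 = 6·14, n = 14·(6q), so 14 ∣ n; and since 84 = 14·6, n = 6·(14q), so 6 ∣ n.

(⟸) This fails: take n = 42. Both 14 ∣ 42 and 6 ∣ 42, yet 42 is not a multiple of 84 (since 42 = 0·84 + 42), so 84 ∤ 42.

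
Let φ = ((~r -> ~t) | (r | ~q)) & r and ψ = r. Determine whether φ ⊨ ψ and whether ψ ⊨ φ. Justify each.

(⟸) Assume the antecedent. If t is true, the antecedent forces (t = T, r = T, q = F) or (t = T, r = T, q = T), and ((~r -> ~t) | (r | ~q)) & r holds there. If t is false, the antecedent forces (t = F, r = T, q = F) or (t = F, r = T, q = T), and ((~r -> ~t) | (r | ~q)) & r holds there. Either way ((~r -> ~t) | (r | ~q)) & r holds.

(⟹) Assume the antecedent. If t is true, the antecedent forces (t = T, r = T, q = F) or (t = T, r = T, q = T), and r holds there. If t is false, the antecedent forces (t = F, r = T, q = F) or (t = F, r = T, q = T), and r holds there. Either way r holds.

Both directions hold; the statement is true.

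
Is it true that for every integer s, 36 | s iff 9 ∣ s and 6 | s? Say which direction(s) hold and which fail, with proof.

[⇒] If 36 ∣ s, write s = 36q. Since 36 = 4·9, s = 9·(4q), so 9 ∣ s; and since 36 = 6·6, s = 6·(6q), so 6 ∣ s.

[⇐] This fails: take s = 18. Both 9 ∣ 18 and 6 ∣ 18, yet 18 is not a multiple of 36 (since 18 = 0·36 + 18), so 36 ∤ 18.

Only the forward implication holds.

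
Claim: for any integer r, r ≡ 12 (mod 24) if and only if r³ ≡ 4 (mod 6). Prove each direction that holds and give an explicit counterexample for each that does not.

Both directions fail.

(⟹) This fails: take r = 12. Then 12 ≡ 12 (mod 24), but 12³ = 1728 ≡ 0 (mod 6), not 4.

(⟸) This fails: take r = 4. Then 4³ = 64 ≡ 4 (mod 6), yet 4 ≡ 4 (mod 24), not 12.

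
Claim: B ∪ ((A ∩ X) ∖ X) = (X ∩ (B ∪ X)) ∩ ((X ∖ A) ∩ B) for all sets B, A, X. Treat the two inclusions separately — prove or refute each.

(⊆) fails; (⊇) holds.

(⊆) This inclusion fails. Take B = {1}, A = ∅, X = ∅; then 1 ∈ B ∪ ((A ∩ X) ∖ X) but 1 ∉ (X ∩ (B ∪ X)) ∩ ((X ∖ A) ∩ B).

(⊇) Let x ∈ (X ∩ (B ∪ X)) ∩ ((X ∖ A) ∩ B). Then x ∈ B ∩ X and x ∉ A, from which x ∈ B ∪ ((A ∩ X) ∖ X).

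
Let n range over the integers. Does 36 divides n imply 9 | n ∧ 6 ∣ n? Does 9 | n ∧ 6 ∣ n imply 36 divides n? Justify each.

[⇐] This fails: take n = 18. Both 9 ∣ 18 and 6 ∣ 18, yet 18 is not a multiple of 36 (since 18 = 0·36 + 18), so 36 ∤ 18.

[⇒] If 36 ∣ n, write n = 36q. Since 36 = 4·9, n = 9·(4q), so 9 ∣ n; and since 36 = 6·6, n = 6·(6q), so 6 ∣ n.

Only the forward direction holds.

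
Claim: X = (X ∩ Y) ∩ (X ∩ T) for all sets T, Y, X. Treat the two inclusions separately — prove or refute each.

(⟹) This inclusion fails. Take T = ∅, Y = ∅, X = {1}; then 1 ∈ X but 1 ∉ (X ∩ Y) ∩ (X ∩ T).

(⟸) Let x ∈ (X ∩ Y) ∩ (X ∩ T). Then x ∈ T ∩ Y ∩ X, from which x ∈ X.

Only the reverse inclusion holds.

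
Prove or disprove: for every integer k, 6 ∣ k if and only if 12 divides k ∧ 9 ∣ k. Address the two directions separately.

Only the reverse direction holds.

(⟸) Suppose 12 ∣ k and 9 ∣ k. Any common multiple of 12 and 9 is a multiple of their lcm; here lcm(12, 9) = 12·9/gcd(12, 9) = 108/3 = 36, so 36 ∣ k. Since 6 ∣ 36, it follows that 6 ∣ k.

(⟹) This fails: take k = 6. Certainly 6 ∣ 6, but 12 ∤ 6.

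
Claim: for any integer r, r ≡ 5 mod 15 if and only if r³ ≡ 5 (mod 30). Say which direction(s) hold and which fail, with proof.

Not equivalent: only (⇐) holds.

(→) This fails: take r = 20. Then 20 ≡ 5 (mod 15), but 20³ = 8000 ≡ 20 (mod 30), not 5.

(←) Conversely, the residues r modulo 30 with r³ ≡ 5 (mod 30) are exactly {5}, and each is ≡ 5 (mod 15).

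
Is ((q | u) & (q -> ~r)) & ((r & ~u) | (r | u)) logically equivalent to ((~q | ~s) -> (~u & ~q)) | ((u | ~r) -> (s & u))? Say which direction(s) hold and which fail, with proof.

Neither implication holds.

[⇒] This fails. Under q = F, r = F, u = T, s = F, the left side is true but the right side is false.

[⇐] This fails. Under q = F, r = F, u = F, s = F, the left side is false but the right side is true.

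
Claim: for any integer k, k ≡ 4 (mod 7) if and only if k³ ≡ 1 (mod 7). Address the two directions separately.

(⟹) Suppose k ≡ 4 (mod 7). Write k = 7j + 4. Then (7j + 4)³ = 343j³ + 588j² + 336j + 64 = 7(49j³ + 84j² + 48j + 9) + 1, so k³ ≡ 1 (mod 7).

(⟸) This fails: take k = 1. Then 1³ = 1 ≡ 1 (mod 7), yet 1 ≡ 1 (mod 7), not 4.

Only the forward direction holds.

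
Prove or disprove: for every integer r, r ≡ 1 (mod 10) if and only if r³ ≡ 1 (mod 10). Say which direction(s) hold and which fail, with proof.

Both directions hold; the statement is true.

[⇒] Suppose r ≡ 1 (mod 10). Write r = 10j + 1. Then (10j + 1)³ = 1000j³ + 300j² + 30j + 1 = 10(100j³ + 30j² + 3j) + 1, so r³ ≡ 1 (mod 10).

[⇐] For the converse, argue contrapositively. If r ≢ 1 (mod 10), then r is congruent to one of 0, 2, 3, 4, 5, 6, 7, 8, 9 modulo 10, and these give r³ ≡ 0, 8, 7, 4, 5, 6, 3, 2, 9 respectively — never 1.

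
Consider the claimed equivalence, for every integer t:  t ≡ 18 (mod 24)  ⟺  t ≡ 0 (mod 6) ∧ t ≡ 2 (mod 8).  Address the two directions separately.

(→) Suppose t ≡ 18 (mod 24); write t = 24j + 18. Since 6 ∣ 24, reducing mod 6 gives t ≡ 18 ≡ 0 (mod 6); since 8 ∣ 24, reducing mod 8 gives t ≡ 18 ≡ 2 (mod 8).

(←) Conversely, if t ≡ 0 (mod 6) and t ≡ 2 (mod 8), then by the Chinese remainder theorem t ≡ 18 (mod 24). This is exactly t ≡ 18 (mod 24).

Equivalent; both directions hold.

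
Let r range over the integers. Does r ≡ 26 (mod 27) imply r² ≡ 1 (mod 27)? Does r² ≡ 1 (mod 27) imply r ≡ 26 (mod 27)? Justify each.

The forward direction holds; the converse fails.

Forward direction. Suppose r ≡ 26 (mod 27). Write r = 27j + 26. Then (27j + 26)² = 729j² + 1404j + 676 = 27(27j² + 52j + 25) + 1, so r² ≡ 1 (mod 27).

Converse. This fails: take r = 1. Then 1² = 1 ≡ 1 (mod 27), yet 1 ≡ 1 (mod 27), not 26.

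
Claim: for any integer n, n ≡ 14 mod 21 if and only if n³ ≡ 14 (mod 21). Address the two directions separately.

(⇐) Suppose n³ ≡ 14 (mod 21). The only residue r in {0, …, 20} with r³ ≡ 14 (mod 21) is r = 14, so n ≡ 14 (mod 21).

(⇒) Suppose n ≡ 14 mod 21. Write n = 21j + 14. Then (21j + 14)³ = 9261j³ + 18522j² + 12348j + 2744 = 21(441j³ + 882j² + 588j + 130) + 14, so n³ ≡ 14 (mod 21).

Both directions hold; the statement is true.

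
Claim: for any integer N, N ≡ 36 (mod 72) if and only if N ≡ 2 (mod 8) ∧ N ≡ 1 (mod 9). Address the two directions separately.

(⟹) This fails: N = 36 gives 36 ≡ 36 (mod 72) but 36 ≡ 4 (mod 8), so the conjunction on the right does not hold.

(⟸) This fails: N = 10 satisfies both congruences on the right (10 ≡ 2 mod 8 and 10 ≡ 1 mod 9) yet 10 ≡ 10 (mod 72), not 36.

Neither implication holds.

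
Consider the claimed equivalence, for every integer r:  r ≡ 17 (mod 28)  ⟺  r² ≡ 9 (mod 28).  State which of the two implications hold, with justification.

(→) Suppose r ≡ 17 (mod 28). Write r = 28j + 17. Then (28j + 17)² = 784j² + 952j + 289 = 28(28j² + 34j + 10) + 9, so r² ≡ 9 (mod 28).

(←) This fails: take r = 3. Then 3² = 9 ≡ 9 (mod 28), yet 3 ≡ 3 (mod 28), not 17.

The forward direction holds; the converse fails.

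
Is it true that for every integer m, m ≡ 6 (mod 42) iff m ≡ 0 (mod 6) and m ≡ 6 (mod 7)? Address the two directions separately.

The biconditional holds.

Converse. If m ≡ 0 (mod 6) and m ≡ 6 (mod 7), then by the Chinese remainder theorem m ≡ 6 (mod 42). This is exactly m ≡ 6 (mod 42).

Forward direction. Suppose m ≡ 6 (mod 42); write m = 42j + 6. Since 6 ∣ 42, reducing mod 6 gives m ≡ 6 ≡ 0 (mod 6); since 7 ∣ 42, reducing mod 7 gives m ≡ 6 (mod 7).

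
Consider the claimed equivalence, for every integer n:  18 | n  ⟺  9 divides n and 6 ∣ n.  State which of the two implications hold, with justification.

Both directions hold; the statement is true.

(←) Suppose 9 ∣ n and 6 ∣ n. Any common multiple of 9 and 6 is a multiple of their lcm; here lcm(9, 6) = 9·6/gcd(9, 6) = 54/3 = 18, so 18 ∣ n.

(→) If 18 ∣ n, write n = 18q. Since 18 = 2·9, n = 9·(2q), so 9 ∣ n; and since 18 = 3·6, n = 6·(3q), so 6 ∣ n.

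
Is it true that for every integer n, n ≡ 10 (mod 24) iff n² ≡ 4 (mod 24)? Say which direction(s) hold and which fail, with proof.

[⇒] Suppose n ≡ 10 (mod 24). Write n = 24j + 10. Then (24j + 10)² = 576j² + 480j + 100 = 24(24j² + 20j + 4) + 4, so n² ≡ 4 (mod 24).

[⇐] This fails: take n = 2. Then 2² = 4 ≡ 4 (mod 24), yet 2 ≡ 2 (mod 24), not 10.

The forward direction holds; the converse fails.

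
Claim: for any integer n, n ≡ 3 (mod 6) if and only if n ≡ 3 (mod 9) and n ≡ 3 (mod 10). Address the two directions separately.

The forward direction fails; the converse holds.

(⇒) This fails: n = 33 gives 33 ≡ 3 (mod 6) but 33 ≡ 6 (mod 9), so the conjunction on the right does not hold.

(⇐) Conversely, if n ≡ 3 (mod 9) and n ≡ 3 (mod 10), then by the Chinese remainder theorem n ≡ 3 (mod 90). Since 3 ≡ 3 (mod 6) and 6 ∣ 90, we get n ≡ 3 (mod 6).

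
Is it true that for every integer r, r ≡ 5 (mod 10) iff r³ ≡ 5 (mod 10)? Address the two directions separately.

(→) Suppose r ≡ 5 (mod 10). Write r = 10j + 5. Then (10j + 5)³ = 1000j³ + 1500j² + 750j + 125 = 10(100j³ + 150j² + 75j + 12) + 5, so r³ ≡ 5 (mod 10).

(←) For the converse, argue contrapositively. If r ≢ 5 (mod 10), then r is congruent to one of 0, 1, 2, 3, 4, 6, 7, 8, 9 modulo 10, and these give r³ ≡ 0, 1, 8, 7, 4, 6, 3, 2, 9 respectively — never 5.

Both directions hold.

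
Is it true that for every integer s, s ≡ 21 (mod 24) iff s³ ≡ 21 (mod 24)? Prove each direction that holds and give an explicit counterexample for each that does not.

Forward direction. Suppose s ≡ 21 (mod 24). Write s = 24j + 21. Then (24j + 21)³ = 13824j³ + 36288j² + 31752j + 9261 = 24(576j³ + 1512j² + 1323j + 385) + 21, so s³ ≡ 21 (mod 24).

Converse. Suppose s³ ≡ 21 (mod 24). The only residue r in {0, …, 23} with r³ ≡ 21 (mod 24) is r = 21, so s ≡ 21 (mod 24).

Both implications hold.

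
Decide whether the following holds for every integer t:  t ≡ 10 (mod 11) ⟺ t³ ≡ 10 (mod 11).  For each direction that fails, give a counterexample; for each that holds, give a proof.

The biconditional holds.

(←) For the converse, argue contrapositively. If t ≢ 10 (mod 11), then t is congruent to one of 0, 1, 2, 3, 4, 5, 6, 7, 8, 9 modulo 11, and these give t³ ≡ 0, 1, 8, 5, 9, 4, 7, 2, 6, 3 respectively — never 10.

(→) Suppose t ≡ 10 (mod 11). Write t = 11j + 10. Then (11j + 10)³ = 1331j³ + 3630j² + 3300j + 1000 = 11(121j³ + 330j² + 300j + 90) + 10, so t³ ≡ 10 (mod 11).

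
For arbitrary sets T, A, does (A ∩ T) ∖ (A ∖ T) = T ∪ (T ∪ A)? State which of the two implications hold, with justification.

(⊆) holds; (⊇) fails.

Forward inclusion. Let x ∈ (A ∩ T) ∖ (A ∖ T). Then x ∈ T ∩ A, from which x ∈ T ∪ (T ∪ A).

Reverse inclusion. This inclusion fails. Take T = {1}, A = ∅; then 1 ∈ T ∪ (T ∪ A) but 1 ∉ (A ∩ T) ∖ (A ∖ T).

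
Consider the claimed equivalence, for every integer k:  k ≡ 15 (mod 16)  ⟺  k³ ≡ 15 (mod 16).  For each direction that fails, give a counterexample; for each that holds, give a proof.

(→) Suppose k ≡ 15 (mod 16). Write k = 16j + 15. Then (16j + 15)³ = 4096j³ + 11520j² + 10800j + 3375 = 16(256j³ + 720j² + 675j + 210) + 15, so k³ ≡ 15 (mod 16).

(←) Conversely, suppose k³ ≡ 15 (mod 16). The only residue r in {0, …, 15} with r³ ≡ 15 (mod 16) is r = 15, so k ≡ 15 (mod 16).

Equivalent; both directions hold.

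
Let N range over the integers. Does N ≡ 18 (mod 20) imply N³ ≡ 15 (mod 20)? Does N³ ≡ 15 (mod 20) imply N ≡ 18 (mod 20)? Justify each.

Neither direction holds.

(⟹) This fails: take N = 18. Then 18 ≡ 18 (mod 20), but 18³ = 5832 ≡ 12 (mod 20), not 15.

(⟸) This fails: take N = 15. Then 15³ = 3375 ≡ 15 (mod 20), yet 15 ≡ 15 (mod 20), not 18.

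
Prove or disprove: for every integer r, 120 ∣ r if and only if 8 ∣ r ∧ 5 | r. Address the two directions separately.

(→) If 120 ∣ r, write r = 120q. Since 120 = 15·8, r = 8·(15q), so 8 ∣ r; and since 120 = 24·5, r = 5·(24q), so 5 ∣ r.

(←) This fails: take r = 40. Both 8 ∣ 40 and 5 ∣ 40, yet 40 is not a multiple of 120 (since 40 = 0·120 + 40), so 120 ∤ 40.

Only the forward direction holds.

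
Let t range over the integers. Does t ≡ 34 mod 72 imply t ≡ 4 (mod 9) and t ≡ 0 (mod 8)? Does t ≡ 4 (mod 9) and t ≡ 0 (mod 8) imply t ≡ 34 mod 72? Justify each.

(⇒) fails and (⇐) fails.

Forward direction. This fails: t = 34 gives 34 ≡ 34 (mod 72) but 34 ≡ 7 (mod 9), so the conjunction on the right does not hold.

Converse. This fails: t = 40 satisfies both congruences on the right (40 ≡ 4 mod 9 and 40 ≡ 0 mod 8) yet 40 ≡ 40 (mod 72), not 34.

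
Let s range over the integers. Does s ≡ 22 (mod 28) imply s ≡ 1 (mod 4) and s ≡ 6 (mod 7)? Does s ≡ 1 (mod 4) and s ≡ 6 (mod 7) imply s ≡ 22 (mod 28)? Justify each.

[⇒] This fails: s = 22 gives 22 ≡ 22 (mod 28) but 22 ≡ 2 (mod 4), so the conjunction on the right does not hold.

[⇐] This fails: s = 13 satisfies both congruences on the right (13 ≡ 1 mod 4 and 13 ≡ 6 mod 7) yet 13 ≡ 13 (mod 28), not 22.

Both directions fail.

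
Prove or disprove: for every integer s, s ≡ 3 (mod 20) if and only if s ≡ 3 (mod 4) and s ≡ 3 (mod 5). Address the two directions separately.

[⇒] Suppose s ≡ 3 (mod 20); write s = 20j + 3. Since 4 ∣ 20, reducing mod 4 gives s ≡ 3 (mod 4); since 5 ∣ 20, reducing mod 5 gives s ≡ 3 (mod 5).

[⇐] Conversely, if s ≡ 3 (mod 4) and s ≡ 3 (mod 5), then by the Chinese remainder theorem s ≡ 3 (mod 20). This is exactly s ≡ 3 (mod 20).

Both directions hold.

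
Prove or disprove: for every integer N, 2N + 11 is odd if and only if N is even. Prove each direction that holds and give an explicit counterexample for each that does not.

(←) Suppose N is even. Since 2 is even, 2N is even for every N, so 2N + 11 has the same parity as 11, which is odd. Hence 2N + 11 is odd.

(→) This fails: take N = 3. Then 2N + 11 = 17, which is odd, yet N = 3 is odd, not even.

Not equivalent: only (⇐) holds.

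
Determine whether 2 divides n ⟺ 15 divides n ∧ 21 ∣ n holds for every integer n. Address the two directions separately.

(→) This fails: take n = 2. Certainly 2 ∣ 2, but 15 ∤ 2.

(←) This fails: take n = 105. Both 15 ∣ 105 and 21 ∣ 105, yet 105 is not a multiple of 2 (since 105 = 52·2 + 1), so 2 ∤ 105.

(⇒) fails and (⇐) fails.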